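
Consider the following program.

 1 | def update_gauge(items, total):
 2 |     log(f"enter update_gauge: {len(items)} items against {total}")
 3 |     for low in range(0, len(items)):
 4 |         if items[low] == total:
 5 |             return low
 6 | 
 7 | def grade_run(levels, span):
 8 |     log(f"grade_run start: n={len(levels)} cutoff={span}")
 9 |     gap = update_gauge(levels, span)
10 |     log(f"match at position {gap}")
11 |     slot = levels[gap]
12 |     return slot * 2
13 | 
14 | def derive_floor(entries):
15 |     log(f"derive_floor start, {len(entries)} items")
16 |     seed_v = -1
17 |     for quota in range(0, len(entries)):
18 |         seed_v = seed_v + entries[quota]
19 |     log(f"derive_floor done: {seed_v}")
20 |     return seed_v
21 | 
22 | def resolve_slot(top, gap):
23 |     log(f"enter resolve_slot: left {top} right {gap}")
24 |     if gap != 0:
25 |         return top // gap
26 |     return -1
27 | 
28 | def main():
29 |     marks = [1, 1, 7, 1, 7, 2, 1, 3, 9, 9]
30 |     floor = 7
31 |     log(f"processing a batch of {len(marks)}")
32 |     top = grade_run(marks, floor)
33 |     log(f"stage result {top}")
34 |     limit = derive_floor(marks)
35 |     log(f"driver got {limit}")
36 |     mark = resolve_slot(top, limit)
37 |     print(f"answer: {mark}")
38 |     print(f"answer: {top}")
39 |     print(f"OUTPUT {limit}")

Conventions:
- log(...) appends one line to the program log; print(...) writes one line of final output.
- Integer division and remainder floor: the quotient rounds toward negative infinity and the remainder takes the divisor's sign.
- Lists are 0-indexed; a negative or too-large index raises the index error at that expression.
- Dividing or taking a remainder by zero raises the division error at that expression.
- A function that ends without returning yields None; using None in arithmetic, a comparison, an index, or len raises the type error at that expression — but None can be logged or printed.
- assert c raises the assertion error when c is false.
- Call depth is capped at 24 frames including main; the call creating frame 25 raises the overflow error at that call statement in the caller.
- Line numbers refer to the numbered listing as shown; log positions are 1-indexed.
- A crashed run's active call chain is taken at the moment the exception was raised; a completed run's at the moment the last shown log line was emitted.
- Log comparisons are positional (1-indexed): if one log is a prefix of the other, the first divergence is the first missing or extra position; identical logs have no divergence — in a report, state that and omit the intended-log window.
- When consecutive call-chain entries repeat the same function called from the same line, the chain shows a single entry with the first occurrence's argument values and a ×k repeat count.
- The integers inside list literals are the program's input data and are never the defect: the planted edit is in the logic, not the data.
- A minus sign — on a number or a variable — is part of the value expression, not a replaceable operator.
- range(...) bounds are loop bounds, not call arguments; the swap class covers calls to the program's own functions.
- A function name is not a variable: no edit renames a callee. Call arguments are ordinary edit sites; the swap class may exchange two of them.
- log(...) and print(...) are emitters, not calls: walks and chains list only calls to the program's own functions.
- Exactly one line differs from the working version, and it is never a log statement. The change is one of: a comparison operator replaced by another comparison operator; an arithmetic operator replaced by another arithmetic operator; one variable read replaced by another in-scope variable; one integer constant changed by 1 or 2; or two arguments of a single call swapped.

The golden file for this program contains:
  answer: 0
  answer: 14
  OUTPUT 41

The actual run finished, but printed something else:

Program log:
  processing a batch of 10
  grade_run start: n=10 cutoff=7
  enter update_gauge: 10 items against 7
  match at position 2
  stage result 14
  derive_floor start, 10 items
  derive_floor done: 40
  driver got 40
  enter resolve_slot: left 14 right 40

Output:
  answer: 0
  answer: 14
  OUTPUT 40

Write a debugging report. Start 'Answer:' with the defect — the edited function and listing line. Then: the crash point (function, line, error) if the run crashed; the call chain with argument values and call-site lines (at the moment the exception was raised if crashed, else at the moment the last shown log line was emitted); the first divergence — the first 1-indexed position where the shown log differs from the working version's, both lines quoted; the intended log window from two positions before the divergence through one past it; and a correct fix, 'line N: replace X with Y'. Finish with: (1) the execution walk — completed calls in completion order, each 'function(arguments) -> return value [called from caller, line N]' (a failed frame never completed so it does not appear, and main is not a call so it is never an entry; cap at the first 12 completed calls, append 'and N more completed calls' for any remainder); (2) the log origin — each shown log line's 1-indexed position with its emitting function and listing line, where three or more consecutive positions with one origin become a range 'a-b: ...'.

Answer: the defect is in derive_floor at line 16.
The tell: Position 7 is the first bad log line: 'derive_floor done: 40' should read 'derive_floor done: 41'.
Call chain: main -> resolve_slot(14, 40) (called at line 36).
First divergence: position 7 — shown 'derive_floor done: 40', intended 'derive_floor done: 41'.
Intended log window:
  5: stage result 14
  6: derive_floor start, 10 items
  7: derive_floor done: 41
  8: driver got 41
Execution walk:
  update_gauge([1, 1, 7, 1, 7, 2, 1, 3, 9, 9], 7) -> 2  [called from grade_run, line 9]
  grade_run([1, 1, 7, 1, 7, 2, 1, 3, 9, 9], 7) -> 14  [called from main, line 32]
  derive_floor([1, 1, 7, 1, 7, 2, 1, 3, 9, 9]) -> 40  [called from main, line 34]
  resolve_slot(14, 40) -> 0  [called from main, line 36]
Log origins:
  1: from main, line 31
  2: from grade_run, line 8
  3: from update_gauge, line 2
  4: from grade_run, line 10
  5: from main, line 33
  6: from derive_floor, line 15
  7: from derive_floor, line 19
  8: from main, line 35
  9: from resolve_slot, line 23
A correct fix: line 16: replace `-1` with `0`.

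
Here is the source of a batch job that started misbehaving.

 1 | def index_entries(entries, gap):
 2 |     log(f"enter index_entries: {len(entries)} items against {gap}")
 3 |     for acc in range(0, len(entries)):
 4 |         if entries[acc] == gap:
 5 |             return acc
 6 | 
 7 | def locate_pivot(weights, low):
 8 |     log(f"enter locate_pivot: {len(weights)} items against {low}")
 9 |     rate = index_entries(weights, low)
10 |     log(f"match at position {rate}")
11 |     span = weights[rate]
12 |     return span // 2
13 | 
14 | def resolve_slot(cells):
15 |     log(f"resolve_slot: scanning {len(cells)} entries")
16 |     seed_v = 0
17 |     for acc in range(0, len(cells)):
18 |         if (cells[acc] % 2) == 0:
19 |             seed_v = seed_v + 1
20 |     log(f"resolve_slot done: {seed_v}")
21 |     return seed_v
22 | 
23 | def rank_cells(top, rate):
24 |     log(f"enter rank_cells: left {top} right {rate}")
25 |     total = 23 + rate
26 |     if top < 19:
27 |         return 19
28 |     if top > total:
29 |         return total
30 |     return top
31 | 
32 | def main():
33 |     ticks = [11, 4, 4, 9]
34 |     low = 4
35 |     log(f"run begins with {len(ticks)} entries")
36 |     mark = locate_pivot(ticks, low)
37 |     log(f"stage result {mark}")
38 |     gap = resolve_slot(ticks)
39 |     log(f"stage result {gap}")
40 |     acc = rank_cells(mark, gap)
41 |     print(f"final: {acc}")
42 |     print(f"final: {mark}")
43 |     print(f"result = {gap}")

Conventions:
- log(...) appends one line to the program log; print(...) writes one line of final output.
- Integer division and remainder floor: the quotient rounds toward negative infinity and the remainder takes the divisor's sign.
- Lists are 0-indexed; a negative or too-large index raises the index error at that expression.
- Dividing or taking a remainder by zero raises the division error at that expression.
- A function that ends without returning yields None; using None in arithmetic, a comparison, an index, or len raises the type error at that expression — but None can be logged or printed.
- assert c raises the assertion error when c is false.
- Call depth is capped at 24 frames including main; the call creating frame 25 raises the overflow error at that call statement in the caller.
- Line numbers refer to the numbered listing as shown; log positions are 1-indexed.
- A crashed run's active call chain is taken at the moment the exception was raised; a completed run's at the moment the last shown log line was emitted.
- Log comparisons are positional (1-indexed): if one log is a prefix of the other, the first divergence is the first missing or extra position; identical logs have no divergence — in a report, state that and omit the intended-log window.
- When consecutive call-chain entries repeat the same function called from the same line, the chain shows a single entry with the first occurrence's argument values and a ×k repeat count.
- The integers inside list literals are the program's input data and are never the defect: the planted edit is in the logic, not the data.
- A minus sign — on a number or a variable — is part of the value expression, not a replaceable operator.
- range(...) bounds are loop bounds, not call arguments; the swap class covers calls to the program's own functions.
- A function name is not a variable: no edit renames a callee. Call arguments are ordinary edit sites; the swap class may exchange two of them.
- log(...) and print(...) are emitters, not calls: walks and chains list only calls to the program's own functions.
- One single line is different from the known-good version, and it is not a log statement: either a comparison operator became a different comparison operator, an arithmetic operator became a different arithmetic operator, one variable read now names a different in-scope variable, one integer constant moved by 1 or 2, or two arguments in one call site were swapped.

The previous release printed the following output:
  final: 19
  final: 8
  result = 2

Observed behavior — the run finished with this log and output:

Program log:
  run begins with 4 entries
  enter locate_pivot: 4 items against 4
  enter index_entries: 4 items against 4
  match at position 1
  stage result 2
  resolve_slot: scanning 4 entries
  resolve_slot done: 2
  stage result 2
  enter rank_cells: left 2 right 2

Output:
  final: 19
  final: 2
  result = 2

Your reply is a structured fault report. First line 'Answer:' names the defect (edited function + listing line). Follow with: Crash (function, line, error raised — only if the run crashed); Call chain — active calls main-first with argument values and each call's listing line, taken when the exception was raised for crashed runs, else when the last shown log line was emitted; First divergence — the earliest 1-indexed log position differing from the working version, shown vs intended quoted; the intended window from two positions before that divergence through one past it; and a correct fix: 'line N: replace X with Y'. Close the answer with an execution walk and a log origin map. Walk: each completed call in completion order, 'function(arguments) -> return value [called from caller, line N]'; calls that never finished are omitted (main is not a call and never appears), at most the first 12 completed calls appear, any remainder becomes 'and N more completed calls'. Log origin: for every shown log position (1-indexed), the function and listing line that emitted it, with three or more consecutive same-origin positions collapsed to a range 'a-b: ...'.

Answer: the defect is in locate_pivot at line 12.
Key fact: Log line 5 is where behavior first shows: 'stage result 2' appears instead of 'stage result 8'.
Call chain: main -> rank_cells(2, 2) (called at line 40).
First divergence: at position 5 the run shows 'stage result 2' where the working version logs 'stage result 8'.
Intended log window:
  3: enter index_entries: 4 items against 4
  4: match at position 1
  5: stage result 8
  6: resolve_slot: scanning 4 entries
Execution walk:
  index_entries([11, 4, 4, 9], 4) -> 1  [called from locate_pivot, line 9]
  locate_pivot([11, 4, 4, 9], 4) -> 2  [called from main, line 36]
  resolve_slot([11, 4, 4, 9]) -> 2  [called from main, line 38]
  rank_cells(2, 2) -> 19  [called from main, line 40]
Log origins:
  1: logged in main at line 35
  2: logged in locate_pivot at line 8
  3: logged in index_entries at line 2
  4: logged in locate_pivot at line 10
  5: logged in main at line 37
  6: logged in resolve_slot at line 15
  7: logged in resolve_slot at line 20
  8: logged in main at line 39
  9: logged in rank_cells at line 24
A correct fix: line 12: replace `//` with `*`.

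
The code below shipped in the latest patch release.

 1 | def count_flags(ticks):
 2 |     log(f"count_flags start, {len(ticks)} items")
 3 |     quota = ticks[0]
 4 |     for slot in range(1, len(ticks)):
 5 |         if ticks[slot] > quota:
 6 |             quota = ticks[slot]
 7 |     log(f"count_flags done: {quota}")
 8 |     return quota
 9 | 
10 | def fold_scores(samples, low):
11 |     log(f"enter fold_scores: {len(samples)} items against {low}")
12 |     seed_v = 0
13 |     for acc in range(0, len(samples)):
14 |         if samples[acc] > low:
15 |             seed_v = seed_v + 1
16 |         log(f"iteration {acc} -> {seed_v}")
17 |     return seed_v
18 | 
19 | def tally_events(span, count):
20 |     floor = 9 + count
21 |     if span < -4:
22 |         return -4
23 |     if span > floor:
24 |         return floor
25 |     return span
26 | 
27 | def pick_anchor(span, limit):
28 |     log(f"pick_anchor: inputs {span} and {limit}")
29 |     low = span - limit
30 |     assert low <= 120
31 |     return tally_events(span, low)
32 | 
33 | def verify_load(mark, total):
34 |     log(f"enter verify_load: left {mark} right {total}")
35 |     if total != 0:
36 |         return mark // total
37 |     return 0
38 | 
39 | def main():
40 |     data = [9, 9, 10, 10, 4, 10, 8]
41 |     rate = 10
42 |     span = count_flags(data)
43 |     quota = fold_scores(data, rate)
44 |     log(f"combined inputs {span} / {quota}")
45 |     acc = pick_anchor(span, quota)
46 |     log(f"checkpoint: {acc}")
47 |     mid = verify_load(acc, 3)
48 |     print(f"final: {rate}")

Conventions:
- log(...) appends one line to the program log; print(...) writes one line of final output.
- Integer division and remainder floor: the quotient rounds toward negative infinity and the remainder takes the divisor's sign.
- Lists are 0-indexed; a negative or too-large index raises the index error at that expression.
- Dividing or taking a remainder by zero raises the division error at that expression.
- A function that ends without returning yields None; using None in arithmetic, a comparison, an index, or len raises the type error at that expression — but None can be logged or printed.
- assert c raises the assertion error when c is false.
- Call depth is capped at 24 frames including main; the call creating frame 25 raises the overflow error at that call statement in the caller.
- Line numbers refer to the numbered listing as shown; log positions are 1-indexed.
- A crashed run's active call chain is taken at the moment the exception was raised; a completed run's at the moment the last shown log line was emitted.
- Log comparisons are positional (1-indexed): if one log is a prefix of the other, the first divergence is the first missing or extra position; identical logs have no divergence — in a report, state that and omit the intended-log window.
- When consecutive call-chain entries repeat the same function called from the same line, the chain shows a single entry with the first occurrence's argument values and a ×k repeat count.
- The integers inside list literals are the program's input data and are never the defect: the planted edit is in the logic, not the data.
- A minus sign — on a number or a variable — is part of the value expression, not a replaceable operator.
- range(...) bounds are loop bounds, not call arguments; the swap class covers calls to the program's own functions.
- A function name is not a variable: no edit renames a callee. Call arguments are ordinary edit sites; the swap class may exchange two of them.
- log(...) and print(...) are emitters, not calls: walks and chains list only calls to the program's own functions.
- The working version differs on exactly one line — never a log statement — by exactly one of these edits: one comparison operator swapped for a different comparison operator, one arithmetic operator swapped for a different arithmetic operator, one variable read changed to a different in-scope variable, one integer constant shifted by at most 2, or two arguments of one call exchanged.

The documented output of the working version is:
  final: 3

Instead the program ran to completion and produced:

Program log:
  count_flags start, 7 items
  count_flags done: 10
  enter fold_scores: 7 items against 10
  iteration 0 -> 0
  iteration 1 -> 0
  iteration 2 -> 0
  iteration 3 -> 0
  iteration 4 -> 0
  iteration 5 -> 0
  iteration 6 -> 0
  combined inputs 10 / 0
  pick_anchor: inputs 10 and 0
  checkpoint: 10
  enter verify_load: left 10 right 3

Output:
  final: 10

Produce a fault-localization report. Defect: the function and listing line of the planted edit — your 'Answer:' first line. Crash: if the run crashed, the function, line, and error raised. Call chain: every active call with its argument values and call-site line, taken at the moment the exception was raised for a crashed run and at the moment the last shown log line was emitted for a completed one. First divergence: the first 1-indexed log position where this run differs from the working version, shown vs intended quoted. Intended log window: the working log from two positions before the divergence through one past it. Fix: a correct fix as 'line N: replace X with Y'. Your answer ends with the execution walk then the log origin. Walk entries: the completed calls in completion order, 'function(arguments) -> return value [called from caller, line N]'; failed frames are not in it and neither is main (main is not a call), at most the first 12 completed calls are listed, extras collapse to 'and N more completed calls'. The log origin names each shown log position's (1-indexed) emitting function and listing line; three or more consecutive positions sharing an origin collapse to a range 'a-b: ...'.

Answer: the defect is in main at line 48.
Key observation: No log line changed; the fault shows up purely in the output.
Call chain: main -> verify_load(10, 3) (called at line 47).
First divergence: none (the log streams are identical).
Execution walk:
  count_flags([9, 9, 10, 10, 4, 10, 8]) -> 10  [called from main, line 42]
  fold_scores([9, 9, 10, 10, 4, 10, 8], 10) -> 0  [called from main, line 43]
  tally_events(10, 10) -> 10  [called from pick_anchor, line 31]
  pick_anchor(10, 0) -> 10  [called from main, line 45]
  verify_load(10, 3) -> 3  [called from main, line 47]
Origin of each log line:
  1: emitted by count_flags (line 2)
  2: emitted by count_flags (line 7)
  3: emitted by fold_scores (line 11)
  4-10: emitted by fold_scores (line 16)
  11: emitted by main (line 44)
  12: emitted by pick_anchor (line 28)
  13: emitted by main (line 46)
  14: emitted by verify_load (line 34)
A correct fix: line 48: replace `rate` with `mid`.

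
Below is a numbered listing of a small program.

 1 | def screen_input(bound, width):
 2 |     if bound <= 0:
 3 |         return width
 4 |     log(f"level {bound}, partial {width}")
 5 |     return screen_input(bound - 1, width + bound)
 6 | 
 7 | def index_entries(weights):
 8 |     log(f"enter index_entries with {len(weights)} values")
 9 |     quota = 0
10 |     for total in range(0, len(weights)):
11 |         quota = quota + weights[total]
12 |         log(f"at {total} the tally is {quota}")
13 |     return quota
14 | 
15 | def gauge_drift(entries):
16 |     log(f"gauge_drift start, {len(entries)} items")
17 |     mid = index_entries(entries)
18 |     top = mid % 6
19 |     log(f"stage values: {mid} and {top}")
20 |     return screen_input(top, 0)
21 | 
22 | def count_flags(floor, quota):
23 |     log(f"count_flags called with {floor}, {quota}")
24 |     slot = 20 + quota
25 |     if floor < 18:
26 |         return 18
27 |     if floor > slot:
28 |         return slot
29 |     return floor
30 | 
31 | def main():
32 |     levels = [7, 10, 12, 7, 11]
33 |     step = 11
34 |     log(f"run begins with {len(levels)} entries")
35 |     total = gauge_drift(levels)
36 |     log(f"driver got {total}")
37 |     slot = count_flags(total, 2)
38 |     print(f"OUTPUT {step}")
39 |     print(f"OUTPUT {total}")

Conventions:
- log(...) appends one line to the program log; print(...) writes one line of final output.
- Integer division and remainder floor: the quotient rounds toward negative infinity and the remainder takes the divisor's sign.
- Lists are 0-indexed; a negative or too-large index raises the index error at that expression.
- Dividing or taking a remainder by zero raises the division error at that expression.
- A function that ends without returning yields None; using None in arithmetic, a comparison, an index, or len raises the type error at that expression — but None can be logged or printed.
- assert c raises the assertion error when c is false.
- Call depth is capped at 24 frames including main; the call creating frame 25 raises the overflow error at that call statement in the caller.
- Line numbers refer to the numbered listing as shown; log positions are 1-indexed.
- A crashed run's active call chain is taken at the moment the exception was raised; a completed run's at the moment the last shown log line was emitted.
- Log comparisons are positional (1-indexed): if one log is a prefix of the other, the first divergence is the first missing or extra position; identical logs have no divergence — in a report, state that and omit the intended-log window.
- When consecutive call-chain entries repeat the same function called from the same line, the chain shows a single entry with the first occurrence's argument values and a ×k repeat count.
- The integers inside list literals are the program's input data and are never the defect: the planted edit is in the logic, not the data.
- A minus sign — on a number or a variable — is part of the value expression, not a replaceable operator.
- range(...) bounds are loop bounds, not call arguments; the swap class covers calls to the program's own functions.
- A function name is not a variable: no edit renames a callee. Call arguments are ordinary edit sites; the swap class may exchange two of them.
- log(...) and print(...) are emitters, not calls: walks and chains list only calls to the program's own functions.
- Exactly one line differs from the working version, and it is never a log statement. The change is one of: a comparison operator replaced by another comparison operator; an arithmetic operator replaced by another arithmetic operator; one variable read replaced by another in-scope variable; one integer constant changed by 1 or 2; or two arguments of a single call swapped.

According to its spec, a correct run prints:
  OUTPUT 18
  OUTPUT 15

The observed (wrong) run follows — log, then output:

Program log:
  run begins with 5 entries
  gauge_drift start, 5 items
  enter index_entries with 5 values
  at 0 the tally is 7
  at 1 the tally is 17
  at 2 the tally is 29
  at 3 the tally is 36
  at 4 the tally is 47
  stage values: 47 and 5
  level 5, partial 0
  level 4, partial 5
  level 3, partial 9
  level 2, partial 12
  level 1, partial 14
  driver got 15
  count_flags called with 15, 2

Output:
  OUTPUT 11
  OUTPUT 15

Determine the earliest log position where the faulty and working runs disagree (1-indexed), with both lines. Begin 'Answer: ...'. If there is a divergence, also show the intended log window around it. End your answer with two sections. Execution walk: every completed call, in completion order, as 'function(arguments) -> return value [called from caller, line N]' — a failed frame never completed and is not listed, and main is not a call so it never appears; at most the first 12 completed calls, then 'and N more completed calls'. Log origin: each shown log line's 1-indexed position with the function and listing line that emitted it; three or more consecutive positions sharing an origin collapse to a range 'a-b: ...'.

Answer: there is none — every log position agrees.
Execution walk:
  index_entries([7, 10, 12, 7, 11]) -> 47  [called from gauge_drift, line 17]
  screen_input(0, 15) -> 15  [called from screen_input, line 5]
  screen_input(1, 14) -> 15  [called from screen_input, line 5]
  screen_input(2, 12) -> 15  [called from screen_input, line 5]
  screen_input(3, 9) -> 15  [called from screen_input, line 5]
  screen_input(4, 5) -> 15  [called from screen_input, line 5]
  screen_input(5, 0) -> 15  [called from gauge_drift, line 20]
  gauge_drift([7, 10, 12, 7, 11]) -> 15  [called from main, line 35]
  count_flags(15, 2) -> 18  [called from main, line 37]
Log origin:
  1 — main, line 34
  2 — gauge_drift, line 16
  3 — index_entries, line 8
  4-8 — index_entries, line 12
  9 — gauge_drift, line 19
  10-14 — screen_input, line 4
  15 — main, line 36
  16 — count_flags, line 23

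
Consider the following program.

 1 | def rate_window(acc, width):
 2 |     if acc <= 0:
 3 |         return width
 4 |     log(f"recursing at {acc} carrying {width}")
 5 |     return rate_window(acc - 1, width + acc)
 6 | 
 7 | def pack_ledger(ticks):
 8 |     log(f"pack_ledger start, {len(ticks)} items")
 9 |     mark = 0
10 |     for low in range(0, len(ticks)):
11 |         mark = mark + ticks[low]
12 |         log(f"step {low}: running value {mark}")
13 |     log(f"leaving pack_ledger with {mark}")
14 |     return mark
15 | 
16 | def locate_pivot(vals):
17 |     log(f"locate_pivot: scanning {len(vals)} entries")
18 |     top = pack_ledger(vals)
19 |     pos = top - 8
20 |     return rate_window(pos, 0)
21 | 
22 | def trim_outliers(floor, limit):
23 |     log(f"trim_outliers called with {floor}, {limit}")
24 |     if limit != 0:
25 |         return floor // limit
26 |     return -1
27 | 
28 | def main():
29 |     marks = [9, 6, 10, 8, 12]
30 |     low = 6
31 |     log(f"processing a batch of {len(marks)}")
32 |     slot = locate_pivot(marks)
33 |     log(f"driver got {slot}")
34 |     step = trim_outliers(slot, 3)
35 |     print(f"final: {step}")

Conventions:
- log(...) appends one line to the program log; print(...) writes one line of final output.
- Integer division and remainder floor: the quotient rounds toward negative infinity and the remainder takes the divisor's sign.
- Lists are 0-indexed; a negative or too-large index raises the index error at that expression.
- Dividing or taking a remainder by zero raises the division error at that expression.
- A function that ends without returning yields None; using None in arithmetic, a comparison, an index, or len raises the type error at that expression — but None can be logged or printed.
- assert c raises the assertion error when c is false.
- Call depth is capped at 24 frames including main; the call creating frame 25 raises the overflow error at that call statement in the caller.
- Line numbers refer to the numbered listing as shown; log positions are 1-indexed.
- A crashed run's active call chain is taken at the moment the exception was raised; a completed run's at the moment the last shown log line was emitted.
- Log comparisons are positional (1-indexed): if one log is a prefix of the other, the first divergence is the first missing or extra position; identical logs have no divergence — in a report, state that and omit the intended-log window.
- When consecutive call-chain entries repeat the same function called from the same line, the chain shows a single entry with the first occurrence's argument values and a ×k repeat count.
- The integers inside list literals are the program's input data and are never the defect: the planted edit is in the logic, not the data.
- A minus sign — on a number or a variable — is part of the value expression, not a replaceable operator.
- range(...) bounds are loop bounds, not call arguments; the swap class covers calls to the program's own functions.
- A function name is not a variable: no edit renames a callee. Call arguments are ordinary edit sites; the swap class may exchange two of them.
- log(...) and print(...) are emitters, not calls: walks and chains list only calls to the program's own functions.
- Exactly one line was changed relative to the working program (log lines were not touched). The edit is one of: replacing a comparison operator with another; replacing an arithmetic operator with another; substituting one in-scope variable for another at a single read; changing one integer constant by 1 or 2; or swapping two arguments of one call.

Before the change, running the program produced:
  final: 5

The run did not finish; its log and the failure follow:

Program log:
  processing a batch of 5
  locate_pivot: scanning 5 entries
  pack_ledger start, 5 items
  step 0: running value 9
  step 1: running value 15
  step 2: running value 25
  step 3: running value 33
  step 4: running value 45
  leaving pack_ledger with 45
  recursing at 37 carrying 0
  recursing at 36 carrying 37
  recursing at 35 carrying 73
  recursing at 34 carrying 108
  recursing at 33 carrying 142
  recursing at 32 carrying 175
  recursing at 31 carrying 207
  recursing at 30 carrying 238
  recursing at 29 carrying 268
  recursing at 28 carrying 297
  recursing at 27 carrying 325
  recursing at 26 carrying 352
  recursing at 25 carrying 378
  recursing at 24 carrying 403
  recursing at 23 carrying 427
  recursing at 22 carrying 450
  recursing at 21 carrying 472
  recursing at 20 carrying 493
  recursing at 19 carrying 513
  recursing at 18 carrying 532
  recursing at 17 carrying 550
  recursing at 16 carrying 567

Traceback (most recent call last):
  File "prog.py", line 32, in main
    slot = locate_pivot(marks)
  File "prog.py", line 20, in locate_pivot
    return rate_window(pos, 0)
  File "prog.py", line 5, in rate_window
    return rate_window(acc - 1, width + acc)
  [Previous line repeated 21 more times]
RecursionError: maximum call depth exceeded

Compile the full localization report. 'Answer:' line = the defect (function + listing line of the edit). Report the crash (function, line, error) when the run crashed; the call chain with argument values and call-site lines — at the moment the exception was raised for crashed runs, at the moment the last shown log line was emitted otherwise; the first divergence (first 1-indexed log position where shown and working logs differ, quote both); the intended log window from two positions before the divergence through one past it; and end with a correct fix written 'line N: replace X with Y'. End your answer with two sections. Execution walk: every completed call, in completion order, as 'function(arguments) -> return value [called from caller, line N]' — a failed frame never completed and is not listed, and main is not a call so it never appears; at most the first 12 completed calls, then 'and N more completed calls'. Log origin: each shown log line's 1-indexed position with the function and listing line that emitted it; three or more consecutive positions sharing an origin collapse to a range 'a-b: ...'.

Answer: the defect is in locate_pivot at line 19.
Key fact: Position 10 is the first bad log line: 'recursing at 37 carrying 0' should read 'recursing at 5 carrying 0'.
Crash: rate_window, line 5, RecursionError.
Call chain: main -> locate_pivot([9, 6, 10, 8, 12]) (called at line 32) -> rate_window(37, 0) (called at line 20) -> rate_window(36, 37) (called at line 5) ×21.
First divergence: at position 10 the run shows 'recursing at 37 carrying 0' where the working version logs 'recursing at 5 carrying 0'.
Intended log window:
  8: step 4: running value 45
  9: leaving pack_ledger with 45
  10: recursing at 5 carrying 0
  11: recursing at 4 carrying 5
Execution walk:
  pack_ledger([9, 6, 10, 8, 12]) -> 45  [called from locate_pivot, line 18]
Origin of each log line:
  1: from main, line 31
  2: from locate_pivot, line 17
  3: from pack_ledger, line 8
  4-8: from pack_ledger, line 12
  9: from pack_ledger, line 13
  10-31: from rate_window, line 4
A correct fix: line 19: replace `-` with `%`.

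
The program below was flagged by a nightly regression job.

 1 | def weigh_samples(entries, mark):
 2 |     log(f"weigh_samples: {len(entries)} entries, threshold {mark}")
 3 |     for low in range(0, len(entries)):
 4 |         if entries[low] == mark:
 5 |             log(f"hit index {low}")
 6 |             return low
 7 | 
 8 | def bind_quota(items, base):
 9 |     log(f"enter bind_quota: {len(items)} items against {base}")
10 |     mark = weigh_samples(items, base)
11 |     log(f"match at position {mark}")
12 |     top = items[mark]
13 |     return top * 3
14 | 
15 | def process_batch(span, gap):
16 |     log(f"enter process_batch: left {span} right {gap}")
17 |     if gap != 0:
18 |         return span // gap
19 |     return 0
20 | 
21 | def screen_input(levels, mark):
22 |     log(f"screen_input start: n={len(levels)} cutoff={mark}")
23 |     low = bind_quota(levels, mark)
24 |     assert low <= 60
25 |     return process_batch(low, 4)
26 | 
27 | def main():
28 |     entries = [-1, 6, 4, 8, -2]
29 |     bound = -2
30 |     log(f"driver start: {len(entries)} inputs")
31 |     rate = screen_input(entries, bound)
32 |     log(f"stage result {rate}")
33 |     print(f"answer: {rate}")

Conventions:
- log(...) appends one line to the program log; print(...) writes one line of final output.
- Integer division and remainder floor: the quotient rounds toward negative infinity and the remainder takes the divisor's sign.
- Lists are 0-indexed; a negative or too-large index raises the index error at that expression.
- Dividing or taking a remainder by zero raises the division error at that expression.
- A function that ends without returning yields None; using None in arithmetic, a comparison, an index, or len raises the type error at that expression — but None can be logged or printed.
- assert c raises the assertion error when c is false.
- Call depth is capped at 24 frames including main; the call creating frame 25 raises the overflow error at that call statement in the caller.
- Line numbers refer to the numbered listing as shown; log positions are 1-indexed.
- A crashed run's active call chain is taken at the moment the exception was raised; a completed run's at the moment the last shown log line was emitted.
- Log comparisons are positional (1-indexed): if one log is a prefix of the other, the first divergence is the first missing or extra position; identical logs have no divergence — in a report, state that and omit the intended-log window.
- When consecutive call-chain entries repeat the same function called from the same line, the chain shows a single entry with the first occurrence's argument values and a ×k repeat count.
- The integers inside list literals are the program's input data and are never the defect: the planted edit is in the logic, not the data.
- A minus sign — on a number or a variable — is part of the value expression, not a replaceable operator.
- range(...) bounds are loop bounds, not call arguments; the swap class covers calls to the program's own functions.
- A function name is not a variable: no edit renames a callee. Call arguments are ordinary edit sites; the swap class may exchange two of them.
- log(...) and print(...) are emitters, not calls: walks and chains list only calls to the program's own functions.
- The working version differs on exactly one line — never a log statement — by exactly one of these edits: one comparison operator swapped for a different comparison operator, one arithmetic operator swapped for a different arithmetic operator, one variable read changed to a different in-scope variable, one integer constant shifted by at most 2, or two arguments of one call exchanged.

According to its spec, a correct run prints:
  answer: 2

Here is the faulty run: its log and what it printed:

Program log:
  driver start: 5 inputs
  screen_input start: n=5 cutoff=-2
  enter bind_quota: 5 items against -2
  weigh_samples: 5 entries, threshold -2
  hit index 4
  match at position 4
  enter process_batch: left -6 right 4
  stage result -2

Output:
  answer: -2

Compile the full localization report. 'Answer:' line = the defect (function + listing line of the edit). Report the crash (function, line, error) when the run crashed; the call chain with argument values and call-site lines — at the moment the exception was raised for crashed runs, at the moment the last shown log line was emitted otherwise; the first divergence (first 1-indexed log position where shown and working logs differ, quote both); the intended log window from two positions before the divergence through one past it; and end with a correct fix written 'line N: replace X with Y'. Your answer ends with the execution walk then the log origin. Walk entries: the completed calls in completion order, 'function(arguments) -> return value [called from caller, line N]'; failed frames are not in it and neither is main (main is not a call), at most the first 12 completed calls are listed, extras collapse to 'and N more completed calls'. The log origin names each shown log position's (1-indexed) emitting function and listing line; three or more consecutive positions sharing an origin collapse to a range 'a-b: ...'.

Answer: the defect is in process_batch at line 18.
Core observation: Log line 8 is where behavior first shows: 'stage result -2' appears instead of 'stage result 2'.
Call chain: main.
First divergence: at position 8 the run shows 'stage result -2' where the working version logs 'stage result 2'.
Intended log window:
  6: match at position 4
  7: enter process_batch: left -6 right 4
  8: stage result 2
Execution walk:
  weigh_samples([-1, 6, 4, 8, -2], -2) -> 4  [called from bind_quota, line 10]
  bind_quota([-1, 6, 4, 8, -2], -2) -> -6  [called from screen_input, line 23]
  process_batch(-6, 4) -> -2  [called from screen_input, line 25]
  screen_input([-1, 6, 4, 8, -2], -2) -> -2  [called from main, line 31]
Log origin:
  1 — main, line 30
  2 — screen_input, line 22
  3 — bind_quota, line 9
  4 — weigh_samples, line 2
  5 — weigh_samples, line 5
  6 — bind_quota, line 11
  7 — process_batch, line 16
  8 — main, line 32
A correct fix: line 18: replace `//` with `%`.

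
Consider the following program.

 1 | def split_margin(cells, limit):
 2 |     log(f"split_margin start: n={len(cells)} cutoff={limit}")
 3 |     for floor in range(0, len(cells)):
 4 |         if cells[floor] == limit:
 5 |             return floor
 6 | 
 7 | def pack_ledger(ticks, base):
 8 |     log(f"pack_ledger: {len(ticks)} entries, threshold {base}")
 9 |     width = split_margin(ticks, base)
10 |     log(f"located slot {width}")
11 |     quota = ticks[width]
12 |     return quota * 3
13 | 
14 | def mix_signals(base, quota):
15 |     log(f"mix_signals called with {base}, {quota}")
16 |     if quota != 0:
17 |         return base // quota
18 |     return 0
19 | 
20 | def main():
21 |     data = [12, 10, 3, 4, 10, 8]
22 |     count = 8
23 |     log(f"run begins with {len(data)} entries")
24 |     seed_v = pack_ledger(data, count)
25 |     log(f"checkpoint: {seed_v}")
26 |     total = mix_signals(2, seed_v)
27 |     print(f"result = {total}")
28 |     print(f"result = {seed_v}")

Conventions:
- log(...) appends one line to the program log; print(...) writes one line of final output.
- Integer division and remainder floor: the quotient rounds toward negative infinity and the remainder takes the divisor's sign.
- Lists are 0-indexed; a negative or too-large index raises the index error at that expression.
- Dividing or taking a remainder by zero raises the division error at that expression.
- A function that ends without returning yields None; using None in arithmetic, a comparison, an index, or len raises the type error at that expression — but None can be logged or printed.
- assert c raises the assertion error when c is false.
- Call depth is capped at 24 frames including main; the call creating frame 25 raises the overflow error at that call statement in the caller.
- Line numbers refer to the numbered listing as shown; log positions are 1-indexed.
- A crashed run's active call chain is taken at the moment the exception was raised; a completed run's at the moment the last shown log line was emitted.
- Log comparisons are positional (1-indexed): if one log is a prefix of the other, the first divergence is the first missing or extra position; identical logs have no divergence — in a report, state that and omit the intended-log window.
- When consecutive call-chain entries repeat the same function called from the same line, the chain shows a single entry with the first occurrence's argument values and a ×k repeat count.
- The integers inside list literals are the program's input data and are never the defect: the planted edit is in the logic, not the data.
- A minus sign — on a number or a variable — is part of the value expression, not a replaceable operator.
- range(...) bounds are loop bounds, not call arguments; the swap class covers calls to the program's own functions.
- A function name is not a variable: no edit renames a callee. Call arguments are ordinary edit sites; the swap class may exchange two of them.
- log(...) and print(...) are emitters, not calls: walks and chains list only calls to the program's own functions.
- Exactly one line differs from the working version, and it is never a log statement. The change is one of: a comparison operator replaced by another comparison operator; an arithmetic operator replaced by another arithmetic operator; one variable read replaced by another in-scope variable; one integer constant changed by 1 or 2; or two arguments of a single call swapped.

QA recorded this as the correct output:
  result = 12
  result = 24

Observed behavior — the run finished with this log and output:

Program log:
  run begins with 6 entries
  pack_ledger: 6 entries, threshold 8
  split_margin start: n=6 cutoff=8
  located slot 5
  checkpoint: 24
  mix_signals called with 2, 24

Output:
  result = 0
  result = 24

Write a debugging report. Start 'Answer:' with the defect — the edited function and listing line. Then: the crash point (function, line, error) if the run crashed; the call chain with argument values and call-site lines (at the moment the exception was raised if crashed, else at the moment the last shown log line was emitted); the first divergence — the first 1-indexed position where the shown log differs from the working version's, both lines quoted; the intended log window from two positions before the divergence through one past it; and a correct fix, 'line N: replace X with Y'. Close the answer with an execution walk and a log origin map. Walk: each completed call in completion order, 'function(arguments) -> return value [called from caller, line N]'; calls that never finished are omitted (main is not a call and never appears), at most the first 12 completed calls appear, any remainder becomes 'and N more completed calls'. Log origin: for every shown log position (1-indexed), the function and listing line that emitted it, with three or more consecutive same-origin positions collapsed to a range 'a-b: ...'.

Answer: the defect is in main at line 26.
Core observation: The earliest visible damage is log position 6 — 'mix_signals called with 2, 24' rather than the intended 'mix_signals called with 24, 2'.
Call chain: main -> mix_signals(2, 24) (called at line 26).
First divergence: position 6 — the shown line 'mix_signals called with 2, 24' should read 'mix_signals called with 24, 2'.
Intended log window:
  4: located slot 5
  5: checkpoint: 24
  6: mix_signals called with 24, 2
Execution walk:
  split_margin([12, 10, 3, 4, 10, 8], 8) -> 5  [called from pack_ledger, line 9]
  pack_ledger([12, 10, 3, 4, 10, 8], 8) -> 24  [called from main, line 24]
  mix_signals(2, 24) -> 0  [called from main, line 26]
Origin of each log line:
  1: from main, line 23
  2: from pack_ledger, line 8
  3: from split_margin, line 2
  4: from pack_ledger, line 10
  5: from main, line 25
  6: from mix_signals, line 15
A correct fix: line 26: replace `mix_signals(2, seed_v)` with `mix_signals(seed_v, 2)`.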